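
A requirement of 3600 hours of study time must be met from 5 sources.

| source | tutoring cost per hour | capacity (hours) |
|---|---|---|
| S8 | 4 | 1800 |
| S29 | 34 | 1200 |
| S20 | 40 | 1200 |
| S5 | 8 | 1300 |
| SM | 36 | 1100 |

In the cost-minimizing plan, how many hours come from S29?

Cheapest first:
Take 1800 from S8 at 4 ; need 1800 more.
Take 1300 from S5 at 8 ; need 500 more.
S29 (34): take the remaining 500 ; done.
SM, S20: unused.

500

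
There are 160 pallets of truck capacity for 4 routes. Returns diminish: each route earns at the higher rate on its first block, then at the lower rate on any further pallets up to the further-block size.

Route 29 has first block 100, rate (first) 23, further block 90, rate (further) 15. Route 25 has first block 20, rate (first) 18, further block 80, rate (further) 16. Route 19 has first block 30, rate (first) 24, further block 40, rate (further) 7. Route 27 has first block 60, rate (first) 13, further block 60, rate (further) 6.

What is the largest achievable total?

Treat each block as its own option and order by rate: Route 19/T1 24 > Route 29/T1 23 > Route 25/T1 18 > Route 25/T2 16 > Route 29/T2 15 > Route 27/T1 13 > Route 19/T2 7 > Route 27/T2 6.
Route 19 T1 at 24: fill all 30 ; 130 left.
Fill Route 29 T1 block (100 at 23) ; 30 left.
Route 25/T1 (18): +20 ; 10 left.
Route 25 T2 at 16: only 10 left, fill 10.
Total = 24×30 + 23×100 + 18×20 + 16×10 = 3540.

3540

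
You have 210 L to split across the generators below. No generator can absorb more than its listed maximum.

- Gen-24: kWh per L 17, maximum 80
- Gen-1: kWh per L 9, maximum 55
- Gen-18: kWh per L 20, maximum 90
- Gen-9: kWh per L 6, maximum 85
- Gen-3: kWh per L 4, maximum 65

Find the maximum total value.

3520

Order the generators by kWh per L: Gen-18 20 > Gen-24 17 > Gen-1 9 > Gen-9 6 > Gen-3 4.
Give Gen-18 90 to hit its cap of 90 — 120 left.
Gen-24: +80 to 80 (cap) — 40 left.
Gen-1: +40 (room for 55) → 40. Pool exhausted.
Total = 17×80 + 9×40 + 20×90 = 3520.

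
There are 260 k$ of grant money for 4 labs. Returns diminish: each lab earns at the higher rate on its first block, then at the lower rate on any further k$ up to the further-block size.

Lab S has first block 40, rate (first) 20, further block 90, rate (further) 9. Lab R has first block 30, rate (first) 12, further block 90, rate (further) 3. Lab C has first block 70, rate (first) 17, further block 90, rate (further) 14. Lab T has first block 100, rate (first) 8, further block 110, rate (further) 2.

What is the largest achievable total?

3880

Rank every tier by rate: Lab S/T1 20 > Lab C/T1 17 > Lab C/T2 14 > Lab R/T1 12 > Lab S/T2 9 > Lab T/T1 8 > Lab R/T2 3 > Lab T/T2 2.
Fill Lab S T1 block (40 at 20) ; 220 left.
Lab C T1 at 17: fill all 70 ; 150 left.
Lab C T2 at 14: fill all 90 ; 60 left.
Fill Lab R T1 block (30 at 12) ; 30 left.
Lab S T2 at 9: only 30 left, fill 30.
Total = 20×40 + 17×70 + 14×90 + 12×30 + 9×30 = 3880.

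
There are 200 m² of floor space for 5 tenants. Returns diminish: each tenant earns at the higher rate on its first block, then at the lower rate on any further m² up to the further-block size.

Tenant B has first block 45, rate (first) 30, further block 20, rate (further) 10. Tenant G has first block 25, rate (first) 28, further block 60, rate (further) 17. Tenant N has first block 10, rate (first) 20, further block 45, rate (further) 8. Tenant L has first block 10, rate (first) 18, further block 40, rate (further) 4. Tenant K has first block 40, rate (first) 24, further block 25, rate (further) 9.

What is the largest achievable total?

Order all 10 blocks by rate: Tenant B/T1 30 > Tenant G/T1 28 > Tenant K/T1 24 > Tenant N/T1 20 > Tenant L/T1 18 > Tenant G/T2 17 > Tenant B/T2 10 > Tenant K/T2 9 > Tenant N/T2 8 > Tenant L/T2 4.
Tenant B/T1 (30): +45 ; 155 left.
Tenant G/T1 (28): +25 ; 130 left.
Fill Tenant K T1 block (40 at 24) ; 90 left.
Tenant N T1 at 20: fill all 10 ; 80 left.
Fill Tenant L T1 block (10 at 18) ; 70 left.
Tenant G/T2 (17): +60 ; 10 left.
Tenant B/T2: +10 of 20 at 10; pool empty.
Total = 30×45 + 28×25 + 24×40 + 20×10 + 18×10 + 17×60 + 10×10 = 4510.

4510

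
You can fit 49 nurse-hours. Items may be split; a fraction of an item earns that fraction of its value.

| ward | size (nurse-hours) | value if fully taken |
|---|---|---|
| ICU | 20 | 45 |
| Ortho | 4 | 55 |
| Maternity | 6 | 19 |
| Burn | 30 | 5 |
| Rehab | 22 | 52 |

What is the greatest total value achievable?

Rank by value-to-size ratio: Ortho 55/4≈13.8, Maternity 19/6≈3.17, Rehab 52/22≈2.36, ICU 45/20≈2.25, Burn 5/30≈0.167.
All 4 nurse-hours of Ortho fit (value 55) → 45 remain.
Maternity: take in full, 6 nurse-hours for value 19 → 39 left.
All 22 nurse-hours of Rehab fit (value 52) → 17 remain.
17 nurse-hours left: a 17/20 share of ICU gives 45×17/20 = 38.25.
Total value = 164.25.

164.25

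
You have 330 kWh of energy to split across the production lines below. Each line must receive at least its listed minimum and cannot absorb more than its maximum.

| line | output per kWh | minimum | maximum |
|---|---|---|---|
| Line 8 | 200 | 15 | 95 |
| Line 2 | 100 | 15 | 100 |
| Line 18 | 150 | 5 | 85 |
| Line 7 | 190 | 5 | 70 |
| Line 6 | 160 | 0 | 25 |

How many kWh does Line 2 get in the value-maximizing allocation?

Meeting every minimum uses 15+15+5+5+0 = 40 kWh, leaving 290.
Order the production lines by output per kWh: Line 8 200 > Line 7 190 > Line 6 160 > Line 18 150 > Line 2 100.
Give Line 8 80 more to hit its cap of 95 ; 210 left.
Line 7: +65 to 70 (cap) ; 145 left.
Line 6 takes 25 more to reach its cap of 25 ; 120 left.
Give Line 18 80 more to hit its cap of 85 ; 40 left.
Line 2 has room for 85 more but only 40 remain, so it gets 55.

55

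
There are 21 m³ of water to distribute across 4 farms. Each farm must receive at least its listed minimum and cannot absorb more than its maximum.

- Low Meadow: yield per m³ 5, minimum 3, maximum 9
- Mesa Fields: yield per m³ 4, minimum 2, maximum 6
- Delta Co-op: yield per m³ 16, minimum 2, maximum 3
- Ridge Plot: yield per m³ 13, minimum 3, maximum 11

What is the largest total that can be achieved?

Meeting every minimum uses 3+2+2+3 = 10 m³, leaving 11.
Order the farms by yield per m³: Delta Co-op 16 > Ridge Plot 13 > Low Meadow 5 > Mesa Fields 4.
Give Delta Co-op 1 more to hit its cap of 3 ; 10 left.
Ridge Plot: +8 to 11 (cap) ; 2 left.
Only 2 left; Low Meadow takes them to reach 5.
Total = 5×5 + 4×2 + 16×3 + 13×11 = 224.

224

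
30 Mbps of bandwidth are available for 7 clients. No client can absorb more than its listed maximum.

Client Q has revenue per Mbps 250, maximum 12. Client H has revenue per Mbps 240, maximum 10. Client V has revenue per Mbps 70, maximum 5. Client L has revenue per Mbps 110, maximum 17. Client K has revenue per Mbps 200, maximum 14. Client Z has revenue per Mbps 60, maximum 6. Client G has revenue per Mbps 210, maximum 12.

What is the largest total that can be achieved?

Rank by revenue per Mbps: Client Q 250 > Client H 240 > Client G 210 > Client K 200 > Client L 110 > Client V 70 > Client Z 60.
Client Q: +12 to 12 (cap) → 18 left.
Client H takes 10 to reach its cap of 10 → 8 left.
Client G has room for 12 but only 8 remain, so it gets 8.
Total = 250×12 + 240×10 + 210×8 = 7080.

7080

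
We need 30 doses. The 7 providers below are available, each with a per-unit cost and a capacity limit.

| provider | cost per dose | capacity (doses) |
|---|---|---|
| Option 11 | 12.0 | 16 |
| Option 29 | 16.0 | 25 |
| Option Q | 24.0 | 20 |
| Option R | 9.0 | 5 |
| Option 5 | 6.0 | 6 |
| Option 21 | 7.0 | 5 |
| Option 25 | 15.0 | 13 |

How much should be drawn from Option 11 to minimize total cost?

Use providers in increasing cost order.
Option 5 (6.0): use full 6 → 24 doses to go.
Option 21 at 7.0: take all 5 doses → 19 still needed.
Option R (9.0): use full 5 → 14 doses to go.
Option 11 at 12.0: take 14 of its 16 → requirement met.
Option 25, Option 29, Option Q: unused.

14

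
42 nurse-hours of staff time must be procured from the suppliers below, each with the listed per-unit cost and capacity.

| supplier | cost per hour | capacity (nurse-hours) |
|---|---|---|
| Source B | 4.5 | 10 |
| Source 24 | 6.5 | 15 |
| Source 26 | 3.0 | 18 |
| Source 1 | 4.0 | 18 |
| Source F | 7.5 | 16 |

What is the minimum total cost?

Fill from the cheapest supplier first.
Source 26 (3.0): use full 18 ; 24 nurse-hours to go.
Take 18 from Source 1 at 4.0 ; need 6 more.
Take 6 from Source B at 4.5 to finish.
Source 24, Source F: unused.
Cost = 18×3.0 + 18×4.0 + 6×4.5 = 153.

153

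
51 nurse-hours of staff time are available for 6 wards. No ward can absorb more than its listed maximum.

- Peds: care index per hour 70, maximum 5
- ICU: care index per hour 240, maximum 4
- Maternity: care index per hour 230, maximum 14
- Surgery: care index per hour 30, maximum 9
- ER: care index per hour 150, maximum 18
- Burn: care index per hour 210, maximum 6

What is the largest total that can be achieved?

Highest care index per hour first: ICU 240 > Maternity 230 > Burn 210 > ER 150 > Peds 70 > Surgery 30.
ICU: +4 to 4 (cap) → 47 left.
Maternity takes 14 to reach its cap of 14 → 33 left.
Burn: +6 to 6 (cap) → 27 left.
ER: +18 to 18 (cap) → 9 left.
Peds takes 5 to reach its cap of 5 → 4 left.
Only 4 left; Surgery takes them to reach 4.
Total = 70×5 + 240×4 + 230×14 + 30×4 + 150×18 + 210×6 = 8610.

8610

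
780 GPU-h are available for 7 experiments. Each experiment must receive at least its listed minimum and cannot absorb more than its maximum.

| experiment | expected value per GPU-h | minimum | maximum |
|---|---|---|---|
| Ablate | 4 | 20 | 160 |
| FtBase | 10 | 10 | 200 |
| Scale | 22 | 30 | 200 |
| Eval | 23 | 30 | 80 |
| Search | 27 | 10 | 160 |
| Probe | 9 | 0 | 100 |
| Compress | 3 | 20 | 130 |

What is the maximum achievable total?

Meeting every minimum uses 20+10+30+30+10+0+20 = 120 GPU-h, leaving 660.
Highest expected value per GPU-h first: Search 27 > Eval 23 > Scale 22 > FtBase 10 > Probe 9 > Ablate 4 > Compress 3.
Search takes 150 more to reach its cap of 160 → 510 left.
Give Eval 50 more to hit its cap of 80 → 460 left.
Scale: +170 to 200 (cap) → 290 left.
Give FtBase 190 more to hit its cap of 200 → 100 left.
Probe takes 100 more to reach its cap of 100 → 0 left.
Total = 4×20 + 10×200 + 22×200 + 23×80 + 27×160 + 9×100 + 3×20 = 13600.

13600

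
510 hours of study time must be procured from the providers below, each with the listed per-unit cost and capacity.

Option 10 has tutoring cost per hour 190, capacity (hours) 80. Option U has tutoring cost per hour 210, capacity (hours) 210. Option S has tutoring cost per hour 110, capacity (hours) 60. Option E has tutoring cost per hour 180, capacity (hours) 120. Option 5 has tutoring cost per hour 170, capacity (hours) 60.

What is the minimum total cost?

Fill from the cheapest provider first.
Take 60 from Option S at 110 → need 450 more.
Take 60 from Option 5 at 170 → need 390 more.
Option E (180): use full 120 → 270 hours to go.
Option 10 (190): use full 80 → 190 hours to go.
Take 190 from Option U at 210 to finish.
Cost = 60×110 + 60×170 + 120×180 + 80×190 + 190×210 = 93500.

93500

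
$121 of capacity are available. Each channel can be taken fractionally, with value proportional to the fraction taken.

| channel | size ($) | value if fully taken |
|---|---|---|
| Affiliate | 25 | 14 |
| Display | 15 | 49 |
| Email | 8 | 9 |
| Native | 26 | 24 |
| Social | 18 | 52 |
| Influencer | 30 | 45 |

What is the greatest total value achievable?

192.44

Sort by value density: Display 49/15≈3.27, Social 52/18≈2.89, Influencer 45/30≈1.5, Email 9/8≈1.12, Native 24/26≈0.923, Affiliate 14/25≈0.56.
Display: take in full, 15 $ for value 49 ; 106 left.
Social: take in full, 18 $ for value 52 ; 88 left.
All 30 $ of Influencer fit (value 45) ; 58 remain.
All 8 $ of Email fit (value 9) ; 50 remain.
Take all of Native (26 $, value 24) ; 24 $ left.
Fill the last 24 $ with part of Affiliate: 24/25 of it earns 13.44.
Total value = 192.44.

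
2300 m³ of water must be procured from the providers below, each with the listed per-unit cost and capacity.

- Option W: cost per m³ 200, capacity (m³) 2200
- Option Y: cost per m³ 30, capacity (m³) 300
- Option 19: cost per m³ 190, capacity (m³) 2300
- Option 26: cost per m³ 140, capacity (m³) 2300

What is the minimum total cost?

Fill from the cheapest provider first.
Take 300 from Option Y at 30 → need 2000 more.
Take 2000 from Option 26 at 140 to finish.
Option 19, Option W: unused.
Cost = 300×30 + 2000×140 = 289000.

289000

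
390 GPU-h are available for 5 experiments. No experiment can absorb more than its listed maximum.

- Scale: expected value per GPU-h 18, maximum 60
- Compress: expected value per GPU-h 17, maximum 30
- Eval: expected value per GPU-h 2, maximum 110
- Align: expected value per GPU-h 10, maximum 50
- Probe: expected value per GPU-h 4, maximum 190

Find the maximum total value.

Order the experiments by expected value per GPU-h: Scale 18 > Compress 17 > Align 10 > Probe 4 > Eval 2.
Scale: +60 to 60 (cap) — 330 left.
Compress: +30 to 30 (cap) — 300 left.
Align: +50 to 50 (cap) — 250 left.
Give Probe 190 to hit its cap of 190 — 60 left.
Only 60 left; Eval takes them to reach 60.
Total = 18×60 + 17×30 + 2×60 + 10×50 + 4×190 = 2970.

2970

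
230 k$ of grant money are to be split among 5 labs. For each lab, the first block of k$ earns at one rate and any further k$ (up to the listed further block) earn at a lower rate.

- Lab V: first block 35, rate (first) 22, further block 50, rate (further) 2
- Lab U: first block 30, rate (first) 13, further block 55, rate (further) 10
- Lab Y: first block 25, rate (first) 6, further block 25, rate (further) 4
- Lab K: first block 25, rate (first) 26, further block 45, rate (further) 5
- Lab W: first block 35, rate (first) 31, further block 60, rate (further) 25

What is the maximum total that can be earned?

4845

Rank every tier by rate: Lab W/tier1 31 > Lab K/tier1 26 > Lab W/tier2 25 > Lab V/tier1 22 > Lab U/tier1 13 > Lab U/tier2 10 > Lab Y/tier1 6 > Lab K/tier2 5 > Lab Y/tier2 4 > Lab V/tier2 2.
Lab W/tier1 (31): +35 → 195 left.
Lab K tier1 at 26: fill all 25 → 170 left.
Lab W/tier2 (25): +60 → 110 left.
Lab V tier1 at 22: fill all 35 → 75 left.
Fill Lab U tier1 block (30 at 13) → 45 left.
Lab U/tier2: +45 of 55 at 10; pool empty.
Total = 31×35 + 26×25 + 25×60 + 22×35 + 13×30 + 10×45 = 4845.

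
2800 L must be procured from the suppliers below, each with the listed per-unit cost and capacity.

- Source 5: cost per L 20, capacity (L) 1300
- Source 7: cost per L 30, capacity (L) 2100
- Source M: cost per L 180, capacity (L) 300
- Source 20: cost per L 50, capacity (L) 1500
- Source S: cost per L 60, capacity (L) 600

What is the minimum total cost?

71000

Use suppliers in increasing cost order.
Source 5 (20): use full 1300 ; 1500 L to go.
Source 7 at 30: take 1500 of its 2100 ; requirement met.
Source 20, Source S, Source M: unused.
Cost = 1300×20 + 1500×30 = 71000.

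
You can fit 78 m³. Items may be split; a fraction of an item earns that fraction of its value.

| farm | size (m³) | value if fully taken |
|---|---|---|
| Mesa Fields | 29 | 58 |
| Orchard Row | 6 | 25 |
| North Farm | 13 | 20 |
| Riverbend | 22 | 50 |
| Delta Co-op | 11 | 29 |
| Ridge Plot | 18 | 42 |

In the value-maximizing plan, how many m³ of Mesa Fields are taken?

Best value per unit of size first: Orchard Row 25/6≈4.17, Delta Co-op 29/11≈2.64, Ridge Plot 42/18≈2.33, Riverbend 50/22≈2.27, Mesa Fields 58/29≈2, North Farm 20/13≈1.54.
Take all of Orchard Row (6 m³, value 25) → 72 m³ left.
Delta Co-op: take in full, 11 m³ for value 29 → 61 left.
Take all of Ridge Plot (18 m³, value 42) → 43 m³ left.
Take all of Riverbend (22 m³, value 50) → 21 m³ left.
Only 21 m³ remain; take 21/29 of Mesa Fields for value 58×21/29 = 42.

21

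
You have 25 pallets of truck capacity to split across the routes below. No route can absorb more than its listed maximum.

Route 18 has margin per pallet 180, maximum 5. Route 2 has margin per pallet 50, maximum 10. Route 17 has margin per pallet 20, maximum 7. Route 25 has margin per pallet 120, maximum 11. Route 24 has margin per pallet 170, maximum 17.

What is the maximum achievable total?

4150

Order the routes by margin per pallet: Route 18 180 > Route 24 170 > Route 25 120 > Route 2 50 > Route 17 20.
Route 18 takes 5 to reach its cap of 5 — 20 left.
Route 24: +17 to 17 (cap) — 3 left.
Only 3 left; Route 25 takes them to reach 3.
Total = 180×5 + 120×3 + 170×17 = 4150.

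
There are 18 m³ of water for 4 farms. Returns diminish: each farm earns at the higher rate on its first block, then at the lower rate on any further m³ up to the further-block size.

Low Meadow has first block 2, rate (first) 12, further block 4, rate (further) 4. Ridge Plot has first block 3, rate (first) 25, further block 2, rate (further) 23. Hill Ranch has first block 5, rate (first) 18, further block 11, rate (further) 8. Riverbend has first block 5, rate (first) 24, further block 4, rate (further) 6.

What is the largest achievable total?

Order all 8 blocks by rate: Ridge Plot/T1 25 > Riverbend/T1 24 > Ridge Plot/T2 23 > Hill Ranch/T1 18 > Low Meadow/T1 12 > Hill Ranch/T2 8 > Riverbend/T2 6 > Low Meadow/T2 4.
Ridge Plot T1 at 25: fill all 3 — 15 left.
Riverbend/T1 (24): +5 — 10 left.
Ridge Plot T2 at 23: fill all 2 — 8 left.
Fill Hill Ranch T1 block (5 at 18) — 3 left.
Low Meadow/T1 (12): +2 — 1 left.
Hill Ranch T2 at 8: only 1 left, fill 1.
Total = 25×3 + 24×5 + 23×2 + 18×5 + 12×2 + 8×1 = 363.

363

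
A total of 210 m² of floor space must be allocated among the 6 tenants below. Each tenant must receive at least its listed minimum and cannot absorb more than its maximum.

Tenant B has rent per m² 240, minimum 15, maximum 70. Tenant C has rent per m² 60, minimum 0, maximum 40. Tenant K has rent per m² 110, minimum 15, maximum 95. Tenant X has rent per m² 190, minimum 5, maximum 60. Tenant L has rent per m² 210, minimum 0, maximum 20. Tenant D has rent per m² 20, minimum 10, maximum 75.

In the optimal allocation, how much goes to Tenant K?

Meeting every minimum uses 15+0+15+5+0+10 = 45 m², leaving 165.
Order the tenants by rent per m²: Tenant B 240 > Tenant L 210 > Tenant X 190 > Tenant K 110 > Tenant C 60 > Tenant D 20.
Give Tenant B 55 more to hit its cap of 70 — 110 left.
Tenant L: +20 to 20 (cap) — 90 left.
Tenant X: +55 to 60 (cap) — 35 left.
Tenant K: +35 (room for 80) → 50. Pool exhausted.

50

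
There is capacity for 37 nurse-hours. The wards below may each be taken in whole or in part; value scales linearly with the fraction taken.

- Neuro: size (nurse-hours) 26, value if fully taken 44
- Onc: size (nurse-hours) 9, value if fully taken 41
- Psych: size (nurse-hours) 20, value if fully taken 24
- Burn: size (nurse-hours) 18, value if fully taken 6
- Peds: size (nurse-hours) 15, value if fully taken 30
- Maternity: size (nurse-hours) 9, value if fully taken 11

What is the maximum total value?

93

Sort by value density: Onc 41/9≈4.56, Peds 30/15≈2, Neuro 44/26≈1.69, Maternity 11/9≈1.22, Psych 24/20≈1.2, Burn 6/18≈0.333.
All 9 nurse-hours of Onc fit (value 41) — 28 remain.
Peds: take in full, 15 nurse-hours for value 30 — 13 left.
Fill the last 13 nurse-hours with part of Neuro: 13/26 of it earns 22.
Total value = 93.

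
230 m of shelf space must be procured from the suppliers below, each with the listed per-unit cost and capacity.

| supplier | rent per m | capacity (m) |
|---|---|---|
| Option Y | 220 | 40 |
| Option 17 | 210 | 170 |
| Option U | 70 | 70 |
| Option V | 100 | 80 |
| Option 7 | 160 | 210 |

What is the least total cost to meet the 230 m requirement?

Use suppliers in increasing cost order.
Take 70 from Option U at 70 — need 160 more.
Take 80 from Option V at 100 — need 80 more.
Option 7 at 160: take 80 of its 210 — requirement met.
Option 17, Option Y: unused.
Cost = 70×70 + 80×100 + 80×160 = 25700.

25700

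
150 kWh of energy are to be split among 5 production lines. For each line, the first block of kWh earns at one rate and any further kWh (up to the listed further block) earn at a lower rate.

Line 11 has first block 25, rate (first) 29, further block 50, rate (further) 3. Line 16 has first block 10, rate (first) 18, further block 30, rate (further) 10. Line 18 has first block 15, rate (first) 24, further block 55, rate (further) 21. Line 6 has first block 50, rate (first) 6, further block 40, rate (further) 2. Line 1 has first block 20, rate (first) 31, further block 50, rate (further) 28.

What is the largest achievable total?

3945

Order all 10 blocks by rate: Line 1/first 31 > Line 11/first 29 > Line 1/second 28 > Line 18/first 24 > Line 18/second 21 > Line 16/first 18 > Line 16/second 10 > Line 6/first 6 > Line 11/second 3 > Line 6/second 2.
Line 1/first (31): +20 ; 130 left.
Line 11 first at 29: fill all 25 ; 105 left.
Line 1/second (28): +50 ; 55 left.
Line 18/first (24): +15 ; 40 left.
Line 18 second at 21: only 40 left, fill 40.
Total = 31×20 + 29×25 + 28×50 + 24×15 + 21×40 = 3945.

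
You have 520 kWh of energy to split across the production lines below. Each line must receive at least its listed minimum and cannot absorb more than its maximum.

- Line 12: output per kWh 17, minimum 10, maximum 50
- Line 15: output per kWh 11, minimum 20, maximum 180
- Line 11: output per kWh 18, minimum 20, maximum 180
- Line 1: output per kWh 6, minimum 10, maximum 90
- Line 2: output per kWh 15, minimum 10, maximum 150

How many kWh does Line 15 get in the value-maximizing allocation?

130

Meeting every minimum uses 10+20+20+10+10 = 70 kWh, leaving 450.
Highest output per kWh first: Line 11 18 > Line 12 17 > Line 2 15 > Line 15 11 > Line 1 6.
Give Line 11 160 more to hit its cap of 180 — 290 left.
Line 12: +40 to 50 (cap) — 250 left.
Line 2: +140 to 150 (cap) — 110 left.
Line 15: +110 (room for 160) → 130. Pool exhausted.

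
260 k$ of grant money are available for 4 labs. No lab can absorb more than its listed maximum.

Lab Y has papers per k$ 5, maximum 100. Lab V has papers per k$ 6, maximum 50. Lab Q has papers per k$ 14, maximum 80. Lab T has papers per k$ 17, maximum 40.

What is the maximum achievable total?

Order the labs by papers per k$: Lab T 17 > Lab Q 14 > Lab V 6 > Lab Y 5.
Lab T takes 40 to reach its cap of 40 ; 220 left.
Lab Q takes 80 to reach its cap of 80 ; 140 left.
Lab V takes 50 to reach its cap of 50 ; 90 left.
Lab Y has room for 100 but only 90 remain, so it gets 90.
Total = 5×90 + 6×50 + 14×80 + 17×40 = 2550.

2550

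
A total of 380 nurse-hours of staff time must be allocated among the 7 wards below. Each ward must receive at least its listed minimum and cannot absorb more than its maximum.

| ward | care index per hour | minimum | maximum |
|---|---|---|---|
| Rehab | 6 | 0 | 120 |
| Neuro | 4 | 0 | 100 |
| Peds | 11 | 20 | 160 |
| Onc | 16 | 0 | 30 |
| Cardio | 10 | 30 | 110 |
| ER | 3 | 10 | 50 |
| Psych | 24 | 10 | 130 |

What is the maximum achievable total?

5890

Meeting every minimum uses 0+0+20+0+30+10+10 = 70 nurse-hours, leaving 310.
Rank by care index per hour: Psych 24 > Onc 16 > Peds 11 > Cardio 10 > Rehab 6 > Neuro 4 > ER 3.
Psych takes 120 more to reach its cap of 130 ; 190 left.
Give Onc 30 more to hit its cap of 30 ; 160 left.
Give Peds 140 more to hit its cap of 160 ; 20 left.
Cardio has room for 80 more but only 20 remain, so it gets 50.
Total = 11×160 + 16×30 + 10×50 + 3×10 + 24×130 = 5890.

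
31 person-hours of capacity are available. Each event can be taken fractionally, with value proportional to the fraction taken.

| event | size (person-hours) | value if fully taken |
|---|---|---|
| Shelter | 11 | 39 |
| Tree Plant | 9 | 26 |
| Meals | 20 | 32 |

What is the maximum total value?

82.6

Rank by value-to-size ratio: Shelter 39/11≈3.55, Tree Plant 26/9≈2.89, Meals 32/20≈1.6.
All 11 person-hours of Shelter fit (value 39) → 20 remain.
Take all of Tree Plant (9 person-hours, value 26) → 11 person-hours left.
11 person-hours left: a 11/20 share of Meals gives 32×11/20 = 17.6.
Total value = 82.6.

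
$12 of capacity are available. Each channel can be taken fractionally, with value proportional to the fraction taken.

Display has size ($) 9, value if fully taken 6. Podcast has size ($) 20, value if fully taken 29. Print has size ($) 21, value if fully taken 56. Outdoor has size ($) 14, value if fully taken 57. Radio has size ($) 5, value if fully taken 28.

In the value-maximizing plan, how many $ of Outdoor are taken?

7

Best value per unit of size first: Radio 28/5≈5.6, Outdoor 57/14≈4.07, Print 56/21≈2.67, Podcast 29/20≈1.45, Display 6/9≈0.667.
All 5 $ of Radio fit (value 28) — 7 remain.
Fill the last 7 $ with part of Outdoor: 7/14 of it earns 28.5.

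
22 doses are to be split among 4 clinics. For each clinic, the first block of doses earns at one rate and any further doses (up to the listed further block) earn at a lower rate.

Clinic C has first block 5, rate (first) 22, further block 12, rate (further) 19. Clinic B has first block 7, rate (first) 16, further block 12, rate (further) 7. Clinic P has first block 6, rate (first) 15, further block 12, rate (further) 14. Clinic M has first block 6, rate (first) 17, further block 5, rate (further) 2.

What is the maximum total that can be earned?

423

Treat each block as its own option and order by rate: Clinic C/tier1 22 > Clinic C/tier2 19 > Clinic M/tier1 17 > Clinic B/tier1 16 > Clinic P/tier1 15 > Clinic P/tier2 14 > Clinic B/tier2 7 > Clinic M/tier2 2.
Clinic C tier1 at 22: fill all 5 — 17 left.
Fill Clinic C tier2 block (12 at 19) — 5 left.
5 remain; put them into Clinic M tier1 at 17.
Total = 22×5 + 19×12 + 17×5 = 423.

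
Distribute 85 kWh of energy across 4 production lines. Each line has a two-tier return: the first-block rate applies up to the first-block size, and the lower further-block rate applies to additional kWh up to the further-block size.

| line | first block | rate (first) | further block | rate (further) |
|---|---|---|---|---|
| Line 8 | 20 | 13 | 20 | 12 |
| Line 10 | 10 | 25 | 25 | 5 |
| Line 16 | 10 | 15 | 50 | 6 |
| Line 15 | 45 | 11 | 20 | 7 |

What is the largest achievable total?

Rank every tier by rate: Line 10/T1 25 > Line 16/T1 15 > Line 8/T1 13 > Line 8/T2 12 > Line 15/T1 11 > Line 15/T2 7 > Line 16/T2 6 > Line 10/T2 5.
Line 10/T1 (25): +10 ; 75 left.
Fill Line 16 T1 block (10 at 15) ; 65 left.
Fill Line 8 T1 block (20 at 13) ; 45 left.
Line 8 T2 at 12: fill all 20 ; 25 left.
25 remain; put them into Line 15 T1 at 11.
Total = 25×10 + 15×10 + 13×20 + 12×20 + 11×25 = 1175.

1175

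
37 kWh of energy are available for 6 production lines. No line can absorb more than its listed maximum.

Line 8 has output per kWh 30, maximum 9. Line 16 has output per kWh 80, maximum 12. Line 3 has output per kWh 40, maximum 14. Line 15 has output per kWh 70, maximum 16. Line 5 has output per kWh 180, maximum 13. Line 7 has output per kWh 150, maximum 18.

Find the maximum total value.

Order the production lines by output per kWh: Line 5 180 > Line 7 150 > Line 16 80 > Line 15 70 > Line 3 40 > Line 8 30.
Line 5: +13 to 13 (cap) — 24 left.
Line 7: +18 to 18 (cap) — 6 left.
Line 16 has room for 12 but only 6 remain, so it gets 6.
Total = 80×6 + 180×13 + 150×18 = 5520.

5520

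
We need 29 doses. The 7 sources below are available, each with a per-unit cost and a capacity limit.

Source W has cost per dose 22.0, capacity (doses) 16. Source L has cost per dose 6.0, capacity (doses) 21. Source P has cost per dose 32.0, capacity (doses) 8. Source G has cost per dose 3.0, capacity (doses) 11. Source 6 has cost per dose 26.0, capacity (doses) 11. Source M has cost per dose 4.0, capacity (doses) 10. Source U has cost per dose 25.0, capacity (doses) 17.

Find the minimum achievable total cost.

Fill from the cheapest source first.
Source G (3.0): use full 11 → 18 doses to go.
Source M at 4.0: take all 10 doses → 8 still needed.
Source L (6.0): take the remaining 8 → done.
Source W, Source U, Source 6, Source P: unused.
Cost = 11×3.0 + 10×4.0 + 8×6.0 = 121.

121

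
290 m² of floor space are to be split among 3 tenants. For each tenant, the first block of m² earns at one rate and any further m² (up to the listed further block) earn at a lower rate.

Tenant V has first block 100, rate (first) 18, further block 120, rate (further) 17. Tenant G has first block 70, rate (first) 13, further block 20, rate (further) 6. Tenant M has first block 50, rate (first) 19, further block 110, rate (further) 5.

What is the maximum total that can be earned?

Treat each block as its own option and order by rate: Tenant M/first 19 > Tenant V/first 18 > Tenant V/second 17 > Tenant G/first 13 > Tenant G/second 6 > Tenant M/second 5.
Tenant M/first (19): +50 — 240 left.
Tenant V first at 18: fill all 100 — 140 left.
Tenant V/second (17): +120 — 20 left.
Tenant G/first: +20 of 70 at 13; pool empty.
Total = 19×50 + 18×100 + 17×120 + 13×20 = 5050.

5050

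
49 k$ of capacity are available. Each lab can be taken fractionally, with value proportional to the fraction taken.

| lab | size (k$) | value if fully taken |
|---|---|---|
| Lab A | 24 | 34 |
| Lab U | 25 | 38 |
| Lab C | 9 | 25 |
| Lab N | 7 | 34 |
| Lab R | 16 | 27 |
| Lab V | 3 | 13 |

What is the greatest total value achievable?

Best value per unit of size first: Lab N 34/7≈4.86, Lab V 13/3≈4.33, Lab C 25/9≈2.78, Lab R 27/16≈1.69, Lab U 38/25≈1.52, Lab A 34/24≈1.42.
Lab N: take in full, 7 k$ for value 34 — 42 left.
All 3 k$ of Lab V fit (value 13) — 39 remain.
Take all of Lab C (9 k$, value 25) — 30 k$ left.
All 16 k$ of Lab R fit (value 27) — 14 remain.
Fill the last 14 k$ with part of Lab U: 14/25 of it earns 21.28.
Total value = 120.28.

120.28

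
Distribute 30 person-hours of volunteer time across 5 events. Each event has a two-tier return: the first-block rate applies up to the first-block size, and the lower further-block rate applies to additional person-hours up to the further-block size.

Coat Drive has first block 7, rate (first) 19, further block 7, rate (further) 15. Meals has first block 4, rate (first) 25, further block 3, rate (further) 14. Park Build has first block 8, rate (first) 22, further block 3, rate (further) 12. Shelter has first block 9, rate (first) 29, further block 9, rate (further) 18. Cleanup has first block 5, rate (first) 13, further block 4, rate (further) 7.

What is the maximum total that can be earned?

Treat each block as its own option and order by rate: Shelter/tier1 29 > Meals/tier1 25 > Park Build/tier1 22 > Coat Drive/tier1 19 > Shelter/tier2 18 > Coat Drive/tier2 15 > Meals/tier2 14 > Cleanup/tier1 13 > Park Build/tier2 12 > Cleanup/tier2 7.
Shelter tier1 at 29: fill all 9 — 21 left.
Meals/tier1 (25): +4 — 17 left.
Fill Park Build tier1 block (8 at 22) — 9 left.
Fill Coat Drive tier1 block (7 at 19) — 2 left.
2 remain; put them into Shelter tier2 at 18.
Total = 29×9 + 25×4 + 22×8 + 19×7 + 18×2 = 706.

706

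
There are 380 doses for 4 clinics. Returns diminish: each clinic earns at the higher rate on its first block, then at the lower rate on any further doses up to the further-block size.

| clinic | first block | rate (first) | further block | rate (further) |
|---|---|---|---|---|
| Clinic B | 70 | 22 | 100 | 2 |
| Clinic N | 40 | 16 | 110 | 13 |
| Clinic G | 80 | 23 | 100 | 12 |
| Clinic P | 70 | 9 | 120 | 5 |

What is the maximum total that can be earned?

Treat each block as its own option and order by rate: Clinic G/T1 23 > Clinic B/T1 22 > Clinic N/T1 16 > Clinic N/T2 13 > Clinic G/T2 12 > Clinic P/T1 9 > Clinic P/T2 5 > Clinic B/T2 2.
Clinic G/T1 (23): +80 — 300 left.
Clinic B/T1 (22): +70 — 230 left.
Clinic N/T1 (16): +40 — 190 left.
Clinic N/T2 (13): +110 — 80 left.
Clinic G T2 at 12: only 80 left, fill 80.
Total = 23×80 + 22×70 + 16×40 + 13×110 + 12×80 = 6410.

6410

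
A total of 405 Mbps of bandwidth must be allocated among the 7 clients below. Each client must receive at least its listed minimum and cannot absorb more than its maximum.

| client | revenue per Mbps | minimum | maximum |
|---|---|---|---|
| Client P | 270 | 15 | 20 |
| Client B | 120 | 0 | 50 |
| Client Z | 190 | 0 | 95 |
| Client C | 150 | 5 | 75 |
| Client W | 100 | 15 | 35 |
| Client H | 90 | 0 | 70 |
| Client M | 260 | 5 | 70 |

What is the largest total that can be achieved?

Meeting every minimum uses 15+0+0+5+15+0+5 = 40 Mbps, leaving 365.
Rank by revenue per Mbps: Client P 270 > Client M 260 > Client Z 190 > Client C 150 > Client B 120 > Client W 100 > Client H 90.
Give Client P 5 more to hit its cap of 20 ; 360 left.
Give Client M 65 more to hit its cap of 70 ; 295 left.
Client Z: +95 to 95 (cap) ; 200 left.
Client C: +70 to 75 (cap) ; 130 left.
Client B: +50 to 50 (cap) ; 80 left.
Client W: +20 to 35 (cap) ; 60 left.
Only 60 left; Client H takes them to reach 60.
Total = 270×20 + 120×50 + 190×95 + 150×75 + 100×35 + 90×60 + 260×70 = 67800.

67800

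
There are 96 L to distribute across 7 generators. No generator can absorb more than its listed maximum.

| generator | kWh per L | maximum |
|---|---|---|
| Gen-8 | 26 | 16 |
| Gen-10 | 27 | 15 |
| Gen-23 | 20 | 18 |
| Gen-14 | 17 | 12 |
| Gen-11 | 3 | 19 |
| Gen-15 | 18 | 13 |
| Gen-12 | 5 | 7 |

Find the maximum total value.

1699

Order the generators by kWh per L: Gen-10 27 > Gen-8 26 > Gen-23 20 > Gen-15 18 > Gen-14 17 > Gen-12 5 > Gen-11 3.
Gen-10 takes 15 to reach its cap of 15 ; 81 left.
Gen-8 takes 16 to reach its cap of 16 ; 65 left.
Gen-23: +18 to 18 (cap) ; 47 left.
Gen-15 takes 13 to reach its cap of 13 ; 34 left.
Gen-14 takes 12 to reach its cap of 12 ; 22 left.
Gen-12: +7 to 7 (cap) ; 15 left.
Only 15 left; Gen-11 takes them to reach 15.
Total = 26×16 + 27×15 + 20×18 + 17×12 + 3×15 + 18×13 + 5×7 = 1699.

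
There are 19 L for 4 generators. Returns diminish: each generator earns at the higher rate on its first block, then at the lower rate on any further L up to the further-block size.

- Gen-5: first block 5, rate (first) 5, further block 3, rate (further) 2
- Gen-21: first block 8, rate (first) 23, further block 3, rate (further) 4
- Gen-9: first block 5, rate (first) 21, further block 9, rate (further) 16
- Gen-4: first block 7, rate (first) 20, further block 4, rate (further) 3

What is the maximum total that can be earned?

Order all 8 blocks by rate: Gen-21/T1 23 > Gen-9/T1 21 > Gen-4/T1 20 > Gen-9/T2 16 > Gen-5/T1 5 > Gen-21/T2 4 > Gen-4/T2 3 > Gen-5/T2 2.
Gen-21 T1 at 23: fill all 8 — 11 left.
Fill Gen-9 T1 block (5 at 21) — 6 left.
Gen-4/T1: +6 of 7 at 20; pool empty.
Total = 23×8 + 21×5 + 20×6 = 409.

409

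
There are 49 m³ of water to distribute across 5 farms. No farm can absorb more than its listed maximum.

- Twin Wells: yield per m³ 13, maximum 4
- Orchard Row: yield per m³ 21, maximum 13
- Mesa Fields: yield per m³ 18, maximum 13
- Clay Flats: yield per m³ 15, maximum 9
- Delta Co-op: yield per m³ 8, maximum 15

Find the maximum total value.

Rank by yield per m³: Orchard Row 21 > Mesa Fields 18 > Clay Flats 15 > Twin Wells 13 > Delta Co-op 8.
Orchard Row takes 13 to reach its cap of 13 → 36 left.
Mesa Fields: +13 to 13 (cap) → 23 left.
Clay Flats: +9 to 9 (cap) → 14 left.
Twin Wells: +4 to 4 (cap) → 10 left.
Delta Co-op: +10 (room for 15) → 10. Pool exhausted.
Total = 13×4 + 21×13 + 18×13 + 15×9 + 8×10 = 774.

774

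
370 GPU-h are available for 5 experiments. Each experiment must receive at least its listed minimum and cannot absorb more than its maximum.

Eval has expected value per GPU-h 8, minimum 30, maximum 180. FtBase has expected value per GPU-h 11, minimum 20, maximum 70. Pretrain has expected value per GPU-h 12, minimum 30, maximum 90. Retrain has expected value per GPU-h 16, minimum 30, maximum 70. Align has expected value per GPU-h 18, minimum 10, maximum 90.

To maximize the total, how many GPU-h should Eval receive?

50

Meeting every minimum uses 30+20+30+30+10 = 120 GPU-h, leaving 250.
Rank by expected value per GPU-h: Align 18 > Retrain 16 > Pretrain 12 > FtBase 11 > Eval 8.
Align: +80 to 90 (cap) — 170 left.
Retrain: +40 to 70 (cap) — 130 left.
Pretrain: +60 to 90 (cap) — 70 left.
Give FtBase 50 more to hit its cap of 70 — 20 left.
Eval: +20 (room for 150) → 50. Pool exhausted.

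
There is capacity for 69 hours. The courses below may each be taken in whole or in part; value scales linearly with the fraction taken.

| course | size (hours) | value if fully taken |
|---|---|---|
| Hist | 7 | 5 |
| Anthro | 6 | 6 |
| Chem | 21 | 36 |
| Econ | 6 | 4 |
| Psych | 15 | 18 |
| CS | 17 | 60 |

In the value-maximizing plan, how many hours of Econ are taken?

Sort by value density: CS 60/17≈3.53, Chem 36/21≈1.71, Psych 18/15≈1.2, Anthro 6/6≈1, Hist 5/7≈0.714, Econ 4/6≈0.667.
All 17 hours of CS fit (value 60) ; 52 remain.
Chem: take in full, 21 hours for value 36 ; 31 left.
All 15 hours of Psych fit (value 18) ; 16 remain.
Take all of Anthro (6 hours, value 6) ; 10 hours left.
All 7 hours of Hist fit (value 5) ; 3 remain.
3 hours left: a 3/6 share of Econ gives 4×3/6 = 2.

3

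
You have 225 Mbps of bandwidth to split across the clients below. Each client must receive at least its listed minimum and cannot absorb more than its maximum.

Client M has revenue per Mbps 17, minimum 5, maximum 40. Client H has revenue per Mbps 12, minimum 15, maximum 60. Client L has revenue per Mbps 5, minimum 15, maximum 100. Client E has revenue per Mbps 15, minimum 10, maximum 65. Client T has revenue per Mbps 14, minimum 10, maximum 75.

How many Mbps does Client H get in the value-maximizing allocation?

Meeting every minimum uses 5+15+15+10+10 = 55 Mbps, leaving 170.
Highest revenue per Mbps first: Client M 17 > Client E 15 > Client T 14 > Client H 12 > Client L 5.
Client M takes 35 more to reach its cap of 40 — 135 left.
Client E: +55 to 65 (cap) — 80 left.
Client T: +65 to 75 (cap) — 15 left.
Only 15 left; Client H takes them to reach 30.

30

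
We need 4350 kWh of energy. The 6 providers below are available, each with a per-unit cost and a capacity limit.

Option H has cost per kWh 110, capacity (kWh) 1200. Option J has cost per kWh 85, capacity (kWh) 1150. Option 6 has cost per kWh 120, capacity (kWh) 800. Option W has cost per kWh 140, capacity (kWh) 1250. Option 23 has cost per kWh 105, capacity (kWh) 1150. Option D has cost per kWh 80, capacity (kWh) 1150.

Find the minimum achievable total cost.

409500

Fill from the cheapest provider first.
Take 1150 from Option D at 80 — need 3200 more.
Take 1150 from Option J at 85 — need 2050 more.
Take 1150 from Option 23 at 105 — need 900 more.
Take 900 from Option H at 110 to finish.
Option 6, Option W: unused.
Cost = 1150×80 + 1150×85 + 1150×105 + 900×110 = 409500.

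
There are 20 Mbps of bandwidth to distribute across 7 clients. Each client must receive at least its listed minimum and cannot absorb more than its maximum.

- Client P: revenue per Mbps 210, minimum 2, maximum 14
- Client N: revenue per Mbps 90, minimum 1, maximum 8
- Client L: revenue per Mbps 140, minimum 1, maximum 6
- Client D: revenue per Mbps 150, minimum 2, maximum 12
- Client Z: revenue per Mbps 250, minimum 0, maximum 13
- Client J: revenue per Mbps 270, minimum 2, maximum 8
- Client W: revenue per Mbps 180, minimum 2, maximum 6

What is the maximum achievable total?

Meeting every minimum uses 2+1+1+2+0+2+2 = 10 Mbps, leaving 10.
Rank by revenue per Mbps: Client J 270 > Client Z 250 > Client P 210 > Client W 180 > Client D 150 > Client L 140 > Client N 90.
Client J: +6 to 8 (cap) → 4 left.
Client Z has room for 13 more but only 4 remain, so it gets 4.
Total = 210×2 + 90×1 + 140×1 + 150×2 + 250×4 + 270×8 + 180×2 = 4470.

4470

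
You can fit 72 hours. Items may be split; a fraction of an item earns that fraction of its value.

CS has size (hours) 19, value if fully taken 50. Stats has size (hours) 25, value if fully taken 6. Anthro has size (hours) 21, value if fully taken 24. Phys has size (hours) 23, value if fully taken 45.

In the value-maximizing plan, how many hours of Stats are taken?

9

Best value per unit of size first: CS 50/19≈2.63, Phys 45/23≈1.96, Anthro 24/21≈1.14, Stats 6/25≈0.24.
CS: take in full, 19 hours for value 50 — 53 left.
All 23 hours of Phys fit (value 45) — 30 remain.
All 21 hours of Anthro fit (value 24) — 9 remain.
Only 9 hours remain; take 9/25 of Stats for value 6×9/25 = 2.16.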